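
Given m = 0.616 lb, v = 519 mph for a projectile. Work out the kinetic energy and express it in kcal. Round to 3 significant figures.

1.80 kcal

KE is given directly by: KE = ½mv².
m = 0.616 lb = 0.2794 kg; v = 519 mph = 232.0 m/s.
KE = 7520 J
7520 J × (1 kcal / 4184 J) = 1.797 kcal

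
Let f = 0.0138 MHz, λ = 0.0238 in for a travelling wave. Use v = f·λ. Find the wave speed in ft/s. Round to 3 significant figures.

27.4 ft/s

Directly: v = fλ.
f = 0.0138 MHz = 13800 Hz; λ = 0.0238 in = 6.045×10^-4 m.
v = 8.342 m/s
8.342 m/s × (1 ft/s / 0.3048 m/s) = 27.37 ft/s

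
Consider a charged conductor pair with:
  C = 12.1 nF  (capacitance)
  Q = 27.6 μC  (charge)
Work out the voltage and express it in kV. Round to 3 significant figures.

2.28 kV

Rearranging C = Q/V for V: V = Q/C.
C = 12.1 nF = 1.210×10^-8 F; Q = 27.6 μC = 2.760×10^-5 C.
V = 2281 V  (the unit combination reduces to kg·m²/(A·s³) = V)
2281 V × (1 kV / 1000 V) = 2.281 kV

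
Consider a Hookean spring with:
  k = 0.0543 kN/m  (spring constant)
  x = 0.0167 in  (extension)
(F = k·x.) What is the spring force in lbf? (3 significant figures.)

0.00518 lbf

From Hooke's law: F = kx.
k = 0.0543 kN/m = 54.30 N/m; x = 0.0167 in = 4.242×10^-4 m.
F = 0.02303 N  (the unit combination reduces to kg·m/s² = N)
0.02303 N × (1 lbf / 4.448 N) = 0.005178 lbf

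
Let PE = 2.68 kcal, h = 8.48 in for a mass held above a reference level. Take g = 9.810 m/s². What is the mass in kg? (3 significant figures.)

5310 kg

Rearranging: m = PE/(g·h).
PE = 2.68 kcal = 11213 J; h = 8.48 in = 0.2154 m; g = 9.810 m/s².
m = 5307 kg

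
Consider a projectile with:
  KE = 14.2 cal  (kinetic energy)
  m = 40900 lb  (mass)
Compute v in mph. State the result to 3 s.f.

Rearranging KE = ½mv² for v: v = √(2·KE/m).
KE = 14.2 cal = 59.41 J; m = 40900 lb = 18552 kg.
v = 0.08003 m/s
0.08003 m/s × (1 mph / 0.4470 m/s) = 0.1790 mph

0.179 mph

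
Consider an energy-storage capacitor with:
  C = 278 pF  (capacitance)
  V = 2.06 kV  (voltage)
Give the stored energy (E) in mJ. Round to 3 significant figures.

Directly: E = ½CV².
C = 278 pF = 2.780×10^-10 F; V = 2.06 kV = 2060 V.
E = 5.899×10^-4 J
5.899×10^-4 J × (1 mJ / 0.001000 J) = 0.5899 mJ

0.590 mJ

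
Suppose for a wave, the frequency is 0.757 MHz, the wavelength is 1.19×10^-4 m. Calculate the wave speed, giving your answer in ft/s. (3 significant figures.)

v is given directly by: v = fλ.
f = 0.757 MHz = 7.570×10^5 Hz; λ = 1.19×10^-4 m.
v = 90.08 m/s
90.08 m/s × (1 ft/s / 0.3048 m/s) = 295.5 ft/s

296 ft/s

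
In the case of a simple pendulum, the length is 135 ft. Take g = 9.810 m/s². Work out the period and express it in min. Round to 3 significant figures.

0.214 min

Directly: T = 2π√(L/g).
L = 135 ft = 41.15 m; g = 9.810 m/s².
T = 12.87 s
12.87 s × (1 min / 60.00 s) = 0.2145 min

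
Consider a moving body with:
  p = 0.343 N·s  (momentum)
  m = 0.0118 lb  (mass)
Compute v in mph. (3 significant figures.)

Rearranging p = m·v for v: v = p/m.
p = 0.343 N·s = 0.3430 kg·m/s; m = 0.0118 lb = 0.005352 kg.
v = 64.08 m/s
64.08 m/s × (1 mph / 0.4470 m/s) = 143.4 mph

143 mph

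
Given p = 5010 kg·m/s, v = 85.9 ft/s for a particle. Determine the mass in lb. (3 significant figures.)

422 lb

Rearranging p = m·v for m: m = p/v.
p = 5010 kg·m/s; v = 85.9 ft/s = 26.18 m/s.
m = 191.4 kg
191.4 kg × (1 lb / 0.4536 kg) = 421.9 lb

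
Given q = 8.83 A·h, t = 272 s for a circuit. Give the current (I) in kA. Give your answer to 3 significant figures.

Rearranging q = I·t for I: I = q/t.
q = 8.83 A·h = 31788 C; t = 272 s.
I = 116.9 A
116.9 A × (1 kA / 1000 A) = 0.1169 kA

0.117 kA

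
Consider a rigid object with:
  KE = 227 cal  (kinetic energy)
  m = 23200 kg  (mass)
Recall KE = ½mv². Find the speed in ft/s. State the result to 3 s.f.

Solving KE = ½mv² for v: v = √(2·KE/m).
KE = 227 cal = 949.8 J; m = 23200 kg.
v = 0.2861 m/s
0.2861 m/s × (1 ft/s / 0.3048 m/s) = 0.9388 ft/s

0.939 ft/s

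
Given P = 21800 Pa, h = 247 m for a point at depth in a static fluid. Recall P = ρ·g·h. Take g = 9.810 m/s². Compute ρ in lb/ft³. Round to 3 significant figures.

Rearranging: ρ = P/(g·h).
P = 21800 Pa; h = 247 m; g = 9.810 m/s².
ρ = 8.997 kg/m³
8.997 kg/m³ × (1 lb/ft³ / 16.02 kg/m³) = 0.5617 lb/ft³

0.562 lb/ft³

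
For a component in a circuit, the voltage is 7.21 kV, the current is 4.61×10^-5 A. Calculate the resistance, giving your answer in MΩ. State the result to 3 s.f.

156 MΩ

Rearranging: R = V/I.
V = 7.21 kV = 7210 V; I = 4.61×10^-5 A.
R = 1.564×10^8 Ω
1.564×10^8 Ω × (1 MΩ / 1.000×10^6 Ω) = 156.4 MΩ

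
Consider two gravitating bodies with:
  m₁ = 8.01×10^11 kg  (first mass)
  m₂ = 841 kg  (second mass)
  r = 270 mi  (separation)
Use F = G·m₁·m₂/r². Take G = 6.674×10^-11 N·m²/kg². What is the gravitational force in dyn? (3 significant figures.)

0.0238 dyn

F is given directly by: F = Gm₁m₂/r².
m₁ = 8.01×10^11 kg; m₂ = 841 kg; r = 270 mi = 4.345×10^5 m; G = 6.674×10^-11 N·m²/kg².
F = 2.381×10^-7 N
2.381×10^-7 N × (1 dyn / 1.000×10^-5 N) = 0.02381 dyn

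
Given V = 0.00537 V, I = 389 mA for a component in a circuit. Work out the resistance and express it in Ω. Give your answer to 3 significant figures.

Rearranging V = I·R for R: R = V/I.
V = 0.00537 V; I = 389 mA = 0.3890 A.
R = 0.01380 Ω

0.0138 Ω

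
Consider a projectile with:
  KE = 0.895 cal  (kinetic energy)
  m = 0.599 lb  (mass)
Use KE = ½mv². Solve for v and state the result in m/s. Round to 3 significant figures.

Rearranging: v = √(2·KE/m).
KE = 0.895 cal = 3.745 J; m = 0.599 lb = 0.2717 kg.
v = 5.250 m/s

5.25 m/s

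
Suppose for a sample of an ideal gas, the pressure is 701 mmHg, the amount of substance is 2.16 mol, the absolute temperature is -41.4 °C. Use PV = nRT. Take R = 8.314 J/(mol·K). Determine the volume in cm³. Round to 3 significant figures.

44500 cm³

From the ideal-gas law: V = nRT/P.
P = 701 mmHg = 93459 Pa; n = 2.16 mol; T = -41.4 °C = 231.7 K; R = 8.314 J/(mol·K).
V = 0.04453 m³
0.04453 m³ × (1 cm³ / 1.000×10^-6 m³) = 44531 cm³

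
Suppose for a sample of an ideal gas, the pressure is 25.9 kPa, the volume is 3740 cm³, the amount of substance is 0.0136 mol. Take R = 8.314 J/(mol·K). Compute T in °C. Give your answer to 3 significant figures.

584 °C

Solving PV = nRT for T: T = PV/(nR).
P = 25.9 kPa = 25900 Pa; V = 3740 cm³ = 0.003740 m³; n = 0.0136 mol; R = 8.314 J/(mol·K).
T = 856.7 K
856.7 K − 273.15 = 583.5 °C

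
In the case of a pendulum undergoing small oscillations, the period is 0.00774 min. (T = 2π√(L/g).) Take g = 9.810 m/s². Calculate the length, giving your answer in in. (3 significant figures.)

Rearranging: L = g·(T/2π)².
T = 0.00774 min = 0.4644 s; g = 9.810 m/s².
L = 0.05359 m
0.05359 m × (1 in / 0.02540 m) = 2.110 in

2.11 in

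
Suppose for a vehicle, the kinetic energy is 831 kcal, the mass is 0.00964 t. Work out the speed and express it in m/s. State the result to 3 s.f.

Rearranging: v = √(2·KE/m).
KE = 831 kcal = 3.477×10^6 J; m = 0.00964 t = 9.640 kg.
v = 849.3 m/s

849 m/s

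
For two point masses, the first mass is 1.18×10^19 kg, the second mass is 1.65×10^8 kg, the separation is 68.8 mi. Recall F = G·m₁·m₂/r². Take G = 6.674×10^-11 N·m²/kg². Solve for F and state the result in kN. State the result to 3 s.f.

From Newton's law of gravitation: F = Gm₁m₂/r².
m₁ = 1.18×10^19 kg; m₂ = 1.65×10^8 kg; r = 68.8 mi = 1.107×10^5 m; G = 6.674×10^-11 N·m²/kg².
F = 1.060×10^7 N
1.060×10^7 N × (1 kN / 1000 N) = 10599 kN

10600 kN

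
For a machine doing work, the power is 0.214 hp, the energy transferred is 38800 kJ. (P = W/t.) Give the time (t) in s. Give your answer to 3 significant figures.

2.43×10^5 s

Rearranging: t = W/P.
P = 0.214 hp = 159.6 W; W = 38800 kJ = 3.880×10^7 J.
t = 2.431×10^5 s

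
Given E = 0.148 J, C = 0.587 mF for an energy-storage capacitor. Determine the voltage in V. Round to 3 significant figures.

Rearranging E = ½C·V² for V: V = √(2E/C).
E = 0.148 J; C = 0.587 mF = 5.870×10^-4 F.
V = 22.46 V

22.5 V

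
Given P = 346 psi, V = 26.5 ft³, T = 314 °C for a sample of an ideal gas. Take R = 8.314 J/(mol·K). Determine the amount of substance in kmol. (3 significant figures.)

Rearranging PV = nRT for n: n = PV/(RT).
P = 346 psi = 2.386×10^6 Pa; V = 26.5 ft³ = 0.7504 m³; T = 314 °C = 587.1 K; R = 8.314 J/(mol·K).
n = 366.7 mol
366.7 mol × (1 kmol / 1000 mol) = 0.3667 kmol

0.367 kmol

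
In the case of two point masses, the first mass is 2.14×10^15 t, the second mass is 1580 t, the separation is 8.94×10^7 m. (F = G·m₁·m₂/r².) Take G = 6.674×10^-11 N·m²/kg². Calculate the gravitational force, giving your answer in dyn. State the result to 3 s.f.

Directly: F = Gm₁m₂/r².
m₁ = 2.14×10^15 t = 2.140×10^18 kg; m₂ = 1580 t = 1.580×10^6 kg; r = 8.94×10^7 m; G = 6.674×10^-11 N·m²/kg².
F = 0.02823 N  (the unit combination reduces to kg·m/s² = N)
0.02823 N × (1 dyn / 1.000×10^-5 N) = 2823 dyn

2820 dyn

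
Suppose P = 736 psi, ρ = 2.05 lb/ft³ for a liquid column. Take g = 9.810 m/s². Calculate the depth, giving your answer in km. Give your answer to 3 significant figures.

Rearranging: h = P/(ρ·g).
P = 736 psi = 5.075×10^6 Pa; ρ = 2.05 lb/ft³ = 32.84 kg/m³; g = 9.810 m/s².
h = 15753 m
15753 m × (1 km / 1000 m) = 15.75 km

15.8 km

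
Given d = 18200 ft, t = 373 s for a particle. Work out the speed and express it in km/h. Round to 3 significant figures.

Directly: v = d/t.
d = 18200 ft = 5547 m; t = 373 s.
v = 14.87 m/s
14.87 m/s × (1 km/h / 0.2778 m/s) = 53.54 km/h

53.5 km/h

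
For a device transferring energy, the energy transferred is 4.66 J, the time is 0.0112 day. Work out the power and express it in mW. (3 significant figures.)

P is given directly by: P = W/t.
W = 4.66 J; t = 0.0112 day = 967.7 s.
P = 0.004816 W  (the unit combination reduces to kg·m²/s³ = W)
0.004816 W × (1 mW / 0.001000 W) = 4.816 mW

4.82 mW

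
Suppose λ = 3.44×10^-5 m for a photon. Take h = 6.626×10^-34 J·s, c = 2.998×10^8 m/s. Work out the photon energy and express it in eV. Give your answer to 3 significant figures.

0.0360 eV

E is given directly by: E = hc/λ.
λ = 3.44×10^-5 m; h = 6.626×10^-34 J·s; c = 2.998×10^8 m/s.
E = 5.775×10^-21 J
5.775×10^-21 J × (1 eV / 1.602×10^-19 J) = 0.03604 eV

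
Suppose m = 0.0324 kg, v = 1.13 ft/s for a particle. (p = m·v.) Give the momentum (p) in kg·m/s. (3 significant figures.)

Directly: p = mv.
m = 0.0324 kg; v = 1.13 ft/s = 0.3444 m/s.
p = 0.01116 kg·m/s  (the unit combination reduces to kg·m/s = kg·m/s)

0.0112 kg·m/s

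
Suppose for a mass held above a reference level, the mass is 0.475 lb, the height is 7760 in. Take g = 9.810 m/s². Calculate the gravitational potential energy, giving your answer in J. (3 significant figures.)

Directly: PE = mgh.
m = 0.475 lb = 0.2155 kg; h = 7760 in = 197.1 m; g = 9.810 m/s².
PE = 416.6 J

417 J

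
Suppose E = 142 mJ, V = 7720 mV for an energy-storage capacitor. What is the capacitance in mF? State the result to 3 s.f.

Rearranging: C = 2E/V².
E = 142 mJ = 0.1420 J; V = 7720 mV = 7.720 V.
C = 0.004765 F
0.004765 F × (1 mF / 0.001000 F) = 4.765 mF

4.77 mF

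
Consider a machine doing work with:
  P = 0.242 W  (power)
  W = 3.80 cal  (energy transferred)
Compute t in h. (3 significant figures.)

Solving P = W/t for t: t = W/P.
P = 0.242 W; W = 3.80 cal = 15.90 J.
t = 65.70 s
65.70 s × (1 h / 3600 s) = 0.01825 h

0.0182 h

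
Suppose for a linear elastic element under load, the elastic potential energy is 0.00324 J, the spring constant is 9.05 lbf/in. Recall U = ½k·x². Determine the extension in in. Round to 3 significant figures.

Solving U = ½k·x² for x: x = √(2U/k).
U = 0.00324 J; k = 9.05 lbf/in = 1585 N/m.
x = 0.002022 m
0.002022 m × (1 in / 0.02540 m) = 0.07961 in

0.0796 in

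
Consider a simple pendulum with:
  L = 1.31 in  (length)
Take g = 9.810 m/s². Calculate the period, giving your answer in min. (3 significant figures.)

0.00610 min

T is given directly by: T = 2π√(L/g).
L = 1.31 in = 0.03327 m; g = 9.810 m/s².
T = 0.3659 s
0.3659 s × (1 min / 60.00 s) = 0.006099 min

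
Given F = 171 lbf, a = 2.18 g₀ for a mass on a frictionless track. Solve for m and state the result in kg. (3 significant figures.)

From Newton's second law: m = F/a.
F = 171 lbf = 760.6 N; a = 2.18 g₀ = 21.38 m/s².
m = 35.58 kg

35.6 kg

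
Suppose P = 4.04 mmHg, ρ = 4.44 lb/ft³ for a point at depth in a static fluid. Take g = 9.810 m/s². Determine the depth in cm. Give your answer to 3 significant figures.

77.2 cm

Rearranging: h = P/(ρ·g).
P = 4.04 mmHg = 538.6 Pa; ρ = 4.44 lb/ft³ = 71.12 kg/m³; g = 9.810 m/s².
h = 0.7720 m
0.7720 m × (1 cm / 0.01000 m) = 77.20 cm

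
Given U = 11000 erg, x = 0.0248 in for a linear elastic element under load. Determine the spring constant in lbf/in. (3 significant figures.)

31.7 lbf/in

Solving U = ½k·x² for k: k = 2U/x².
U = 11000 erg = 0.001100 J; x = 0.0248 in = 6.299×10^-4 m.
k = 5544 N/m
5544 N/m × (1 lbf/in / 175.1 N/m) = 31.66 lbf/in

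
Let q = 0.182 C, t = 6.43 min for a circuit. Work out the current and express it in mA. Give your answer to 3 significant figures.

Rearranging q = I·t for I: I = q/t.
q = 0.182 C; t = 6.43 min = 385.8 s.
I = 4.717×10^-4 A
4.717×10^-4 A × (1 mA / 0.001000 A) = 0.4717 mA

0.472 mA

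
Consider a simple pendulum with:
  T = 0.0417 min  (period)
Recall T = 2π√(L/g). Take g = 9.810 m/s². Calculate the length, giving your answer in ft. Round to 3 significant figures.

5.10 ft

Rearranging T = 2π√(L/g) for L: L = g·(T/2π)².
T = 0.0417 min = 2.502 s; g = 9.810 m/s².
L = 1.556 m
1.556 m × (1 ft / 0.3048 m) = 5.104 ft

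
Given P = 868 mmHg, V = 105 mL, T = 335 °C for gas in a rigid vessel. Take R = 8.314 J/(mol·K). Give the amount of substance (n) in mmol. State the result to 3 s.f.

2.40 mmol

Rearranging PV = nRT for n: n = PV/(RT).
P = 868 mmHg = 1.157×10^5 Pa; V = 105 mL = 1.050×10^-4 m³; T = 335 °C = 608.1 K; R = 8.314 J/(mol·K).
n = 0.002403 mol
0.002403 mol × (1 mmol / 0.001000 mol) = 2.403 mmol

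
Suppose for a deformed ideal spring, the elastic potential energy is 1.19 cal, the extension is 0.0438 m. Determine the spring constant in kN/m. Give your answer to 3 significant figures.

Rearranging: k = 2U/x².
U = 1.19 cal = 4.979 J; x = 0.0438 m.
k = 5191 N/m
5191 N/m × (1 kN/m / 1000 N/m) = 5.191 kN/m

5.19 kN/m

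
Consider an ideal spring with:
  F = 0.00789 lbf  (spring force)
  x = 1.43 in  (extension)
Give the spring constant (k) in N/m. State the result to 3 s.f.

From Hooke's law: k = F/x.
F = 0.00789 lbf = 0.03510 N; x = 1.43 in = 0.03632 m.
k = 0.9663 N/m

0.966 N/m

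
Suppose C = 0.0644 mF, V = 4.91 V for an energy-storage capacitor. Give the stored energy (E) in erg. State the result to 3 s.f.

E is given directly by: E = ½CV².
C = 0.0644 mF = 6.440×10^-5 F; V = 4.91 V.
E = 7.763×10^-4 J
7.763×10^-4 J × (1 erg / 1.000×10^-7 J) = 7763 erg

7760 erg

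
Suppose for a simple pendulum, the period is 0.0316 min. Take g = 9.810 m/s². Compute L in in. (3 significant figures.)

Rearranging: L = g·(T/2π)².
T = 0.0316 min = 1.896 s; g = 9.810 m/s².
L = 0.8933 m
0.8933 m × (1 in / 0.02540 m) = 35.17 in

35.2 in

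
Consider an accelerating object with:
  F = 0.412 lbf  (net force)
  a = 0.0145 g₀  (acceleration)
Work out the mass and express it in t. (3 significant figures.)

From Newton's second law: m = F/a.
F = 0.412 lbf = 1.833 N; a = 0.0145 g₀ = 0.1422 m/s².
m = 12.89 kg
12.89 kg × (1 t / 1000 kg) = 0.01289 t

0.0129 t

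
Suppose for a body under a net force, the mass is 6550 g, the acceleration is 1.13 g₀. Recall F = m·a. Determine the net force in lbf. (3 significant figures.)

16.3 lbf

From Newton's second law: F = m·a.
m = 6550 g = 6.550 kg; a = 1.13 g₀ = 11.08 m/s².
F = 72.58 N  (the unit combination reduces to kg·m/s² = N)
72.58 N × (1 lbf / 4.448 N) = 16.32 lbf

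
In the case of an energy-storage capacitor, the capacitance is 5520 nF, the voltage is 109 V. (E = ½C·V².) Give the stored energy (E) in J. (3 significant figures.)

E is given directly by: E = ½CV².
C = 5520 nF = 5.520×10^-6 F; V = 109 V.
E = 0.03279 J

0.0328 J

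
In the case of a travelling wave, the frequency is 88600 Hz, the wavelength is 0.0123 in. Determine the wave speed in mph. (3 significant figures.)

61.9 mph

v is given directly by: v = fλ.
f = 88600 Hz; λ = 0.0123 in = 3.124×10^-4 m.
v = 27.68 m/s
27.68 m/s × (1 mph / 0.4470 m/s) = 61.92 mph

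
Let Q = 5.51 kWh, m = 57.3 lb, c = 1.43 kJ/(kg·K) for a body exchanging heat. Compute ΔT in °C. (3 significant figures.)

534 °C

Rearranging: ΔT = Q/(m·c).
Q = 5.51 kWh = 1.984×10^7 J; m = 57.3 lb = 25.99 kg; c = 1.43 kJ/(kg·K) = 1430 J/(kg·K).
ΔT = 533.7 K
Since 1 °C = 1 K, 533.7 °C.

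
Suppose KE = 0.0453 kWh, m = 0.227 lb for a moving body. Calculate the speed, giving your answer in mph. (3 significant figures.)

3980 mph

Solving KE = ½mv² for v: v = √(2·KE/m).
KE = 0.0453 kWh = 1.631×10^5 J; m = 0.227 lb = 0.1030 kg.
v = 1780 m/s
1780 m/s × (1 mph / 0.4470 m/s) = 3981 mph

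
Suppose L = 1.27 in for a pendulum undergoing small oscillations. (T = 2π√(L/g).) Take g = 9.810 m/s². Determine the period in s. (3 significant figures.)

0.360 s

T is given directly by: T = 2π√(L/g).
L = 1.27 in = 0.03226 m; g = 9.810 m/s².
T = 0.3603 s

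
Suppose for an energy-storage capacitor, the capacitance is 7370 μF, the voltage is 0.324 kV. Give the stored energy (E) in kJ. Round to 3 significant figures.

E is given directly by: E = ½CV².
C = 7370 μF = 0.007370 F; V = 0.324 kV = 324.0 V.
E = 386.8 J  (the unit combination reduces to kg·m²/s² = J)
386.8 J × (1 kJ / 1000 J) = 0.3868 kJ

0.387 kJ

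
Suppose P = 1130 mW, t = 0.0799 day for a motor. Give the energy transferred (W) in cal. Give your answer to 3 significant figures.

Rearranging: W = P·t.
P = 1130 mW = 1.130 W; t = 0.0799 day = 6903 s.
W = 7801 J
7801 J × (1 cal / 4.184 J) = 1864 cal

1860 cal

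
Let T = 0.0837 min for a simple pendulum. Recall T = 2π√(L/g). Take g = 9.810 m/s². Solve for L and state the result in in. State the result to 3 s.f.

Rearranging T = 2π√(L/g) for L: L = g·(T/2π)².
T = 0.0837 min = 5.022 s; g = 9.810 m/s².
L = 6.267 m
6.267 m × (1 in / 0.02540 m) = 246.7 in

247 in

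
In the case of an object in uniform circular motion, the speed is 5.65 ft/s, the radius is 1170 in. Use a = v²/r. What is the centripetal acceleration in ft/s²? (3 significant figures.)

Directly: a = v²/r.
v = 5.65 ft/s = 1.722 m/s; r = 1170 in = 29.72 m.
a = 0.09979 m/s²
0.09979 m/s² × (1 ft/s² / 0.3048 m/s²) = 0.3274 ft/s²

0.327 ft/s²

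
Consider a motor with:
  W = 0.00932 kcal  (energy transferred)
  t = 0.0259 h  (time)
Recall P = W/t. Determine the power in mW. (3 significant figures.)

P is given directly by: P = W/t.
W = 0.00932 kcal = 38.99 J; t = 0.0259 h = 93.24 s.
P = 0.4182 W  (the unit combination reduces to kg·m²/s³ = W)
0.4182 W × (1 mW / 0.001000 W) = 418.2 mW

418 mW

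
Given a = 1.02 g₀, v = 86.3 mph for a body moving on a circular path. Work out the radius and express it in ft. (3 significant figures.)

Rearranging: r = v²/a.
a = 1.02 g₀ = 10.00 m/s²; v = 86.3 mph = 38.58 m/s.
r = 148.8 m
148.8 m × (1 ft / 0.3048 m) = 488.2 ft

488 ft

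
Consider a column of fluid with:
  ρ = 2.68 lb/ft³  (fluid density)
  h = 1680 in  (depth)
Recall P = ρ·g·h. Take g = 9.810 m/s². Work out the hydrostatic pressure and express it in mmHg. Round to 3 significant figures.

Directly: P = ρgh.
ρ = 2.68 lb/ft³ = 42.93 kg/m³; h = 1680 in = 42.67 m; g = 9.810 m/s².
P = 17971 Pa
17971 Pa × (1 mmHg / 133.3 Pa) = 134.8 mmHg

135 mmHg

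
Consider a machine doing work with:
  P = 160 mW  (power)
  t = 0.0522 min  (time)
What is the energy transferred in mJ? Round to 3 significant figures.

Rearranging: W = P·t.
P = 160 mW = 0.1600 W; t = 0.0522 min = 3.132 s.
W = 0.5011 J
0.5011 J × (1 mJ / 0.001000 J) = 501.1 mJ

501 mJ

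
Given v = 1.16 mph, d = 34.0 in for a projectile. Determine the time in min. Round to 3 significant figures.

Rearranging v = d/t for t: t = d/v.
v = 1.16 mph = 0.5186 m/s; d = 34.0 in = 0.8636 m.
t = 1.665 s
1.665 s × (1 min / 60.00 s) = 0.02776 min

0.0278 min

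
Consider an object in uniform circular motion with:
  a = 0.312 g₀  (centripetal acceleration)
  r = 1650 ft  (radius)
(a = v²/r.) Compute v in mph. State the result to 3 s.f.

87.7 mph

Solving a = v²/r for v: v = √(a·r).
a = 0.312 g₀ = 3.060 m/s²; r = 1650 ft = 502.9 m.
v = 39.23 m/s
39.23 m/s × (1 mph / 0.4470 m/s) = 87.75 mph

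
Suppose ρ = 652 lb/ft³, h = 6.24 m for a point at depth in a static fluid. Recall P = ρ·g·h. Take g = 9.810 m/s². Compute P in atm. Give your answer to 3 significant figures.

6.31 atm

Directly: P = ρgh.
ρ = 652 lb/ft³ = 10444 kg/m³; h = 6.24 m; g = 9.810 m/s².
P = 6.393×10^5 Pa
6.393×10^5 Pa × (1 atm / 1.013×10^5 Pa) = 6.310 atm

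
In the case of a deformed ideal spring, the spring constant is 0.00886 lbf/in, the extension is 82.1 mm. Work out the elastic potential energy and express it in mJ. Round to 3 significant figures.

Directly: U = ½kx².
k = 0.00886 lbf/in = 1.552 N/m; x = 82.1 mm = 0.08210 m.
U = 0.005229 J
0.005229 J × (1 mJ / 0.001000 J) = 5.229 mJ

5.23 mJ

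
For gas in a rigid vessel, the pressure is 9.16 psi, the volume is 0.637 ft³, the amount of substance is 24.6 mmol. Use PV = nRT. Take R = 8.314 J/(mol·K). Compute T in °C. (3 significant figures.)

5300 °C

Solving PV = nRT for T: T = PV/(nR).
P = 9.16 psi = 63156 Pa; V = 0.637 ft³ = 0.01804 m³; n = 24.6 mmol = 0.02460 mol; R = 8.314 J/(mol·K).
T = 5570 K
5570 K − 273.15 = 5297 °C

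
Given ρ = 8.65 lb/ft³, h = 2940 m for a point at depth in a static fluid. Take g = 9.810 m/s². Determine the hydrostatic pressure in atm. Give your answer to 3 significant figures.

Directly: P = ρgh.
ρ = 8.65 lb/ft³ = 138.6 kg/m³; h = 2940 m; g = 9.810 m/s².
P = 3.996×10^6 Pa
3.996×10^6 Pa × (1 atm / 1.013×10^5 Pa) = 39.44 atm

39.4 atm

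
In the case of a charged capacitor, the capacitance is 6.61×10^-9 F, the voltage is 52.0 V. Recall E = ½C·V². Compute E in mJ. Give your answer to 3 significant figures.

0.00894 mJ

Directly: E = ½CV².
C = 6.61×10^-9 F; V = 52.0 V.
E = 8.937×10^-6 J
8.937×10^-6 J × (1 mJ / 0.001000 J) = 0.008937 mJ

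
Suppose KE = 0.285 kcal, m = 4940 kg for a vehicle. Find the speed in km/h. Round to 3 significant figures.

Solving KE = ½mv² for v: v = √(2·KE/m).
KE = 0.285 kcal = 1192 J; m = 4940 kg.
v = 0.6948 m/s
0.6948 m/s × (1 km/h / 0.2778 m/s) = 2.501 km/h

2.50 km/h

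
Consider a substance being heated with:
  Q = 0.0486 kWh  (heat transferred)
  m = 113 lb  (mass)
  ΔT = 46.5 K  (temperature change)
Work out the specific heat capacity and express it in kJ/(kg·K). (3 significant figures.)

0.0734 kJ/(kg·K)

Rearranging: c = Q/(m·ΔT).
Q = 0.0486 kWh = 1.750×10^5 J; m = 113 lb = 51.26 kg; ΔT = 46.5 K.
c = 73.41 J/(kg·K)
73.41 J/(kg·K) × (1 kJ/(kg·K) / 1000 J/(kg·K)) = 0.07341 kJ/(kg·K)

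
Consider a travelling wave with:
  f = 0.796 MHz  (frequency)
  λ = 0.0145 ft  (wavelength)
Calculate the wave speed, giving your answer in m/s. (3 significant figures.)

3520 m/s

v is given directly by: v = fλ.
f = 0.796 MHz = 7.960×10^5 Hz; λ = 0.0145 ft = 0.004420 m.
v = 3518 m/s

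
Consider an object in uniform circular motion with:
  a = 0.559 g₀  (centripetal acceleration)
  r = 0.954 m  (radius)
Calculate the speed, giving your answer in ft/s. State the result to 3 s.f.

Solving a = v²/r for v: v = √(a·r).
a = 0.559 g₀ = 5.482 m/s²; r = 0.954 m.
v = 2.287 m/s
2.287 m/s × (1 ft/s / 0.3048 m/s) = 7.503 ft/s

7.50 ft/s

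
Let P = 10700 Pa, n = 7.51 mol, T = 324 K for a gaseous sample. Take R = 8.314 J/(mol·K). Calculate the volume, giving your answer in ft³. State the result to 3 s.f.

Solving PV = nRT for V: V = nRT/P.
P = 10700 Pa; n = 7.51 mol; T = 324 K; R = 8.314 J/(mol·K).
V = 1.891 m³
1.891 m³ × (1 ft³ / 0.02832 m³) = 66.77 ft³

66.8 ft³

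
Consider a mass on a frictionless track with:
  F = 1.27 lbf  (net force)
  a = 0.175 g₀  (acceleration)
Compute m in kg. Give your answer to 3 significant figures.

3.29 kg

Rearranging F = m·a for m: m = F/a.
F = 1.27 lbf = 5.649 N; a = 0.175 g₀ = 1.716 m/s².
m = 3.292 kg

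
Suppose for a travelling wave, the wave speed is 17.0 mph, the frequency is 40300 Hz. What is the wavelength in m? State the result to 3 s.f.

1.89×10^-4 m

Solving v = f·λ for λ: λ = v/f.
v = 17.0 mph = 7.600 m/s; f = 40300 Hz.
λ = 1.886×10^-4 m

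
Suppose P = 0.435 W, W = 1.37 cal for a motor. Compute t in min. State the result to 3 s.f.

Solving P = W/t for t: t = W/P.
P = 0.435 W; W = 1.37 cal = 5.732 J.
t = 13.18 s
13.18 s × (1 min / 60.00 s) = 0.2196 min

0.220 min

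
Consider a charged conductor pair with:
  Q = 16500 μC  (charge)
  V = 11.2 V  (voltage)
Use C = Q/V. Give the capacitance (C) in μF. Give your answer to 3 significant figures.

1470 μF

C is given directly by: C = Q/V.
Q = 16500 μC = 0.01650 C; V = 11.2 V.
C = 0.001473 F
0.001473 F × (1 μF / 1.000×10^-6 F) = 1473 μF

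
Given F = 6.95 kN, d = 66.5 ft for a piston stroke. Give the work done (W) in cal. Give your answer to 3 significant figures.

W is given directly by: W = F·d.
F = 6.95 kN = 6950 N; d = 66.5 ft = 20.27 m.
W = 1.409×10^5 J
1.409×10^5 J × (1 cal / 4.184 J) = 33669 cal

33700 cal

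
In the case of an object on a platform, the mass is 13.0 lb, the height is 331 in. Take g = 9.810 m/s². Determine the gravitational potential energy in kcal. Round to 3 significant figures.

Directly: PE = mgh.
m = 13.0 lb = 5.897 kg; h = 331 in = 8.407 m; g = 9.810 m/s².
PE = 486.3 J
486.3 J × (1 kcal / 4184 J) = 0.1162 kcal

0.116 kcal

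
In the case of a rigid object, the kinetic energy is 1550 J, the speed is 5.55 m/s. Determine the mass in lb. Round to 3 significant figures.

Rearranging: m = 2·KE/v².
KE = 1550 J; v = 5.55 m/s.
m = 100.6 kg
100.6 kg × (1 lb / 0.4536 kg) = 221.9 lb

222 lb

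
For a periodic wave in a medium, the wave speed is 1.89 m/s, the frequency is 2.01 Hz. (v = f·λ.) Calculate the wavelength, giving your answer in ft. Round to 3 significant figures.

Rearranging: λ = v/f.
v = 1.89 m/s; f = 2.01 Hz.
λ = 0.9403 m
0.9403 m × (1 ft / 0.3048 m) = 3.085 ft

3.08 ft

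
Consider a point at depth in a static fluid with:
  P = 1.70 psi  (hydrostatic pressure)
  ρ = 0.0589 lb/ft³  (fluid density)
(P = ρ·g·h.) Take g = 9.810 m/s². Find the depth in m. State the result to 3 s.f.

1270 m

Rearranging: h = P/(ρ·g).
P = 1.70 psi = 11721 Pa; ρ = 0.0589 lb/ft³ = 0.9435 kg/m³; g = 9.810 m/s².
h = 1266 m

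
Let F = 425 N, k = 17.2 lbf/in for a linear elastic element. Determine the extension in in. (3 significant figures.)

Solving F = k·x for x: x = F/k.
F = 425 N; k = 17.2 lbf/in = 3012 N/m.
x = 0.1411 m
0.1411 m × (1 in / 0.02540 m) = 5.555 in

5.55 in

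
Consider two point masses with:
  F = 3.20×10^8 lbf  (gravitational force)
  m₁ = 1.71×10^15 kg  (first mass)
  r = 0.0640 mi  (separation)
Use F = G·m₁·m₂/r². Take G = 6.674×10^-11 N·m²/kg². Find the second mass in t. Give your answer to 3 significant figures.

From Newton's law of gravitation: m₂ = F·r²/(G·m₁).
F = 3.20×10^8 lbf = 1.423×10^9 N; m₁ = 1.71×10^15 kg; r = 0.0640 mi = 103.0 m; G = 6.674×10^-11 N·m²/kg².
m₂ = 1.323×10^8 kg
1.323×10^8 kg × (1 t / 1000 kg) = 1.323×10^5 t

1.32×10^5 t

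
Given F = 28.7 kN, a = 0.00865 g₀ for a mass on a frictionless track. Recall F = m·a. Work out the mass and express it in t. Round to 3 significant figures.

Solving F = m·a for m: m = F/a.
F = 28.7 kN = 28700 N; a = 0.00865 g₀ = 0.08483 m/s².
m = 3.383×10^5 kg
3.383×10^5 kg × (1 t / 1000 kg) = 338.3 t

338 t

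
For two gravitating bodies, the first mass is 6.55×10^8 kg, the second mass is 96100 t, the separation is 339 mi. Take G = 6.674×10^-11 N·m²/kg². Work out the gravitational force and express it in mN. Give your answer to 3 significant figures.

From Newton's law of gravitation: F = Gm₁m₂/r².
m₁ = 6.55×10^8 kg; m₂ = 96100 t = 9.610×10^7 kg; r = 339 mi = 5.456×10^5 m; G = 6.674×10^-11 N·m²/kg².
F = 1.411×10^-5 N
1.411×10^-5 N × (1 mN / 0.001000 N) = 0.01411 mN

0.0141 mN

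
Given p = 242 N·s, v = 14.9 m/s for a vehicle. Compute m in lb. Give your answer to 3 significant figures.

Solving p = m·v for m: m = p/v.
p = 242 N·s = 242.0 kg·m/s; v = 14.9 m/s.
m = 16.24 kg
16.24 kg × (1 lb / 0.4536 kg) = 35.81 lb

35.8 lb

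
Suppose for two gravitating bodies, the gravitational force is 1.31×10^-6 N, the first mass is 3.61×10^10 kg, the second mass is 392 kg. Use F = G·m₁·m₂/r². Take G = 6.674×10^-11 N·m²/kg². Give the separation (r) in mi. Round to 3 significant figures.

16.7 mi

From Newton's law of gravitation: r = √(G·m₁m₂/F).
F = 1.31×10^-6 N; m₁ = 3.61×10^10 kg; m₂ = 392 kg; G = 6.674×10^-11 N·m²/kg².
r = 26851 m
26851 m × (1 mi / 1609 m) = 16.68 mi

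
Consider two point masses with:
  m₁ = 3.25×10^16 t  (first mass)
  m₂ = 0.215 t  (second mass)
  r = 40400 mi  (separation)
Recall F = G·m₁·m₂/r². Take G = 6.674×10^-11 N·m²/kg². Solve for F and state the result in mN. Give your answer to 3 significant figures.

From Newton's law of gravitation: F = Gm₁m₂/r².
m₁ = 3.25×10^16 t = 3.250×10^19 kg; m₂ = 0.215 t = 215.0 kg; r = 40400 mi = 6.502×10^7 m; G = 6.674×10^-11 N·m²/kg².
F = 1.103×10^-4 N
1.103×10^-4 N × (1 mN / 0.001000 N) = 0.1103 mN

0.110 mN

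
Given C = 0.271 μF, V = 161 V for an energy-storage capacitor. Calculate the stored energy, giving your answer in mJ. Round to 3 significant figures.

E is given directly by: E = ½CV².
C = 0.271 μF = 2.710×10^-7 F; V = 161 V.
E = 0.003512 J  (the unit combination reduces to kg·m²/s² = J)
0.003512 J × (1 mJ / 0.001000 J) = 3.512 mJ

3.51 mJ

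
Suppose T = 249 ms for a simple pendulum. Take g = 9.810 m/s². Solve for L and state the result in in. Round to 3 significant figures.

Rearranging: L = g·(T/2π)².
T = 249 ms = 0.2490 s; g = 9.810 m/s².
L = 0.01541 m
0.01541 m × (1 in / 0.02540 m) = 0.6066 in

0.607 in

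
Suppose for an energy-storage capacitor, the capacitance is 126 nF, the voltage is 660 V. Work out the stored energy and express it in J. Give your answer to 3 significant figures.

0.0274 J

E is given directly by: E = ½CV².
C = 126 nF = 1.260×10^-7 F; V = 660 V.
E = 0.02744 J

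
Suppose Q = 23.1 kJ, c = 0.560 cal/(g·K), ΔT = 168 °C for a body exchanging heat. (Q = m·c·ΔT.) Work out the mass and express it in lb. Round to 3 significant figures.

Solving Q = m·c·ΔT for m: m = Q/(c·ΔT).
Q = 23.1 kJ = 23100 J; c = 0.560 cal/(g·K) = 2343 J/(kg·K); ΔT = 168 °C = 168.0 K.
m = 0.05868 kg
0.05868 kg × (1 lb / 0.4536 kg) = 0.1294 lb

0.129 lb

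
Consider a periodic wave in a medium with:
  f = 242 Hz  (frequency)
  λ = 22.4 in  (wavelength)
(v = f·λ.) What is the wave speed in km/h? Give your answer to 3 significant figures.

Directly: v = fλ.
f = 242 Hz; λ = 22.4 in = 0.5690 m.
v = 137.7 m/s
137.7 m/s × (1 km/h / 0.2778 m/s) = 495.7 km/h

496 km/h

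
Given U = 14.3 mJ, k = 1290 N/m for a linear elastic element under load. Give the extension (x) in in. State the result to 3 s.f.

Rearranging U = ½k·x² for x: x = √(2U/k).
U = 14.3 mJ = 0.01430 J; k = 1290 N/m.
x = 0.004709 m
0.004709 m × (1 in / 0.02540 m) = 0.1854 in

0.185 in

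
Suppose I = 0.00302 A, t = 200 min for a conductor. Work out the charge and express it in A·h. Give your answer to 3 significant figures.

0.0101 A·h

q is given directly by: q = It.
I = 0.00302 A; t = 200 min = 12000 s.
q = 36.24 C
36.24 C × (1 A·h / 3600 C) = 0.01007 A·h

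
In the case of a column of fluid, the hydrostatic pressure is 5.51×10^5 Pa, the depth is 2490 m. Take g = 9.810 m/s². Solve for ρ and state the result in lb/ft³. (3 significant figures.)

1.41 lb/ft³

Rearranging: ρ = P/(g·h).
P = 5.51×10^5 Pa; h = 2490 m; g = 9.810 m/s².
ρ = 22.56 kg/m³
22.56 kg/m³ × (1 lb/ft³ / 16.02 kg/m³) = 1.408 lb/ft³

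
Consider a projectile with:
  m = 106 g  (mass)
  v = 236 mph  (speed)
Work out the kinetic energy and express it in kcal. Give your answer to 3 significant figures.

0.141 kcal

KE is given directly by: KE = ½mv².
m = 106 g = 0.1060 kg; v = 236 mph = 105.5 m/s.
KE = 589.9 J
589.9 J × (1 kcal / 4184 J) = 0.1410 kcal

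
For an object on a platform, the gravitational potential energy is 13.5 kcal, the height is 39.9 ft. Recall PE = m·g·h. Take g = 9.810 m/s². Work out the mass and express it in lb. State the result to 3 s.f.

Rearranging: m = PE/(g·h).
PE = 13.5 kcal = 56484 J; h = 39.9 ft = 12.16 m; g = 9.810 m/s².
m = 473.4 kg
473.4 kg × (1 lb / 0.4536 kg) = 1044 lb

1040 lb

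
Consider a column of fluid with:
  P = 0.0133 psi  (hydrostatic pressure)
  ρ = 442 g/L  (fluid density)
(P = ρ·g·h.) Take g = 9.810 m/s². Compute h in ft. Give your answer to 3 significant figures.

0.0694 ft

Solving P = ρ·g·h for h: h = P/(ρ·g).
P = 0.0133 psi = 91.70 Pa; ρ = 442 g/L = 442.0 kg/m³; g = 9.810 m/s².
h = 0.02115 m
0.02115 m × (1 ft / 0.3048 m) = 0.06938 ft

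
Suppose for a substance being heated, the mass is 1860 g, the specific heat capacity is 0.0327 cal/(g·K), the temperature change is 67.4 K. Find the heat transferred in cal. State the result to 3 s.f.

4100 cal

Directly: Q = mcΔT.
m = 1860 g = 1.860 kg; c = 0.0327 cal/(g·K) = 136.8 J/(kg·K); ΔT = 67.4 K.
Q = 17152 J  (the unit combination reduces to kg·m²/s² = J)
17152 J × (1 cal / 4.184 J) = 4099 cal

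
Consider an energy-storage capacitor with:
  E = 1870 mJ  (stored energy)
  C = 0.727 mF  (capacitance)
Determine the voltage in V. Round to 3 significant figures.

Solving E = ½C·V² for V: V = √(2E/C).
E = 1870 mJ = 1.870 J; C = 0.727 mF = 7.270×10^-4 F.
V = 71.72 V  (the unit combination reduces to kg·m²/(A·s³) = V)

71.7 V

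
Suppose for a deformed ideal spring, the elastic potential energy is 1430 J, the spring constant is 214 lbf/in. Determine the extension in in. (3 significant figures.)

10.9 in

Solving U = ½k·x² for x: x = √(2U/k).
U = 1430 J; k = 214 lbf/in = 37477 N/m.
x = 0.2762 m
0.2762 m × (1 in / 0.02540 m) = 10.88 in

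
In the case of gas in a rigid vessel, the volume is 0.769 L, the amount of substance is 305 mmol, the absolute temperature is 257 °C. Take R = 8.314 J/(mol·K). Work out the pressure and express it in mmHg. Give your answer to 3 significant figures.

Directly: P = nRT/V.
V = 0.769 L = 7.690×10^-4 m³; n = 305 mmol = 0.3050 mol; T = 257 °C = 530.1 K; R = 8.314 J/(mol·K).
P = 1.748×10^6 Pa
1.748×10^6 Pa × (1 mmHg / 133.3 Pa) = 13112 mmHg

13100 mmHg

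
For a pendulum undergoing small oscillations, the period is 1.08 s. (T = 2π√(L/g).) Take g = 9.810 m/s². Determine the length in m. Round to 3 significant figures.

Rearranging T = 2π√(L/g) for L: L = g·(T/2π)².
T = 1.08 s; g = 9.810 m/s².
L = 0.2898 m

0.290 m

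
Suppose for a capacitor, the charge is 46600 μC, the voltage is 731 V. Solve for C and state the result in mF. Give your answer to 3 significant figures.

C is given directly by: C = Q/V.
Q = 46600 μC = 0.04660 C; V = 731 V.
C = 6.375×10^-5 F
6.375×10^-5 F × (1 mF / 0.001000 F) = 0.06375 mF

0.0637 mF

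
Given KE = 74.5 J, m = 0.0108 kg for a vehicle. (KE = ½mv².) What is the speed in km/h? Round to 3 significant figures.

Solving KE = ½mv² for v: v = √(2·KE/m).
KE = 74.5 J; m = 0.0108 kg.
v = 117.5 m/s
117.5 m/s × (1 km/h / 0.2778 m/s) = 422.8 km/h

423 km/h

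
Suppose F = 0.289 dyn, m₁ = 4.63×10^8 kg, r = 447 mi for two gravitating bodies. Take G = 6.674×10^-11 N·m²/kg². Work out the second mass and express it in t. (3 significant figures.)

48400 t

Solving F = G·m₁·m₂/r² for m₂: m₂ = F·r²/(G·m₁).
F = 0.289 dyn = 2.890×10^-6 N; m₁ = 4.63×10^8 kg; r = 447 mi = 7.194×10^5 m; G = 6.674×10^-11 N·m²/kg².
m₂ = 4.840×10^7 kg
4.840×10^7 kg × (1 t / 1000 kg) = 48400 t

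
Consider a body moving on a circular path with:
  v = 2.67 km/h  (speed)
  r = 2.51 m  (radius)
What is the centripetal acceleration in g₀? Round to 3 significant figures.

0.0223 g₀

Directly: a = v²/r.
v = 2.67 km/h = 0.7417 m/s; r = 2.51 m.
a = 0.2192 m/s²
0.2192 m/s² × (1 g₀ / 9.807 m/s²) = 0.02235 g₀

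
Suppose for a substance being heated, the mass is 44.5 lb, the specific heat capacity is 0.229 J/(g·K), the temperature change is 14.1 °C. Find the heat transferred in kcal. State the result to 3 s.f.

15.6 kcal

Q is given directly by: Q = mcΔT.
m = 44.5 lb = 20.18 kg; c = 0.229 J/(g·K) = 229.0 J/(kg·K); ΔT = 14.1 °C = 14.10 K.
Q = 65175 J
65175 J × (1 kcal / 4184 J) = 15.58 kcal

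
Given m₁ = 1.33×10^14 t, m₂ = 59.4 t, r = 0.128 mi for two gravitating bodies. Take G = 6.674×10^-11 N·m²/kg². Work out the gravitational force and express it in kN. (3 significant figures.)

12400 kN

From Newton's law of gravitation: F = Gm₁m₂/r².
m₁ = 1.33×10^14 t = 1.330×10^17 kg; m₂ = 59.4 t = 59400 kg; r = 0.128 mi = 206.0 m; G = 6.674×10^-11 N·m²/kg².
F = 1.243×10^7 N
1.243×10^7 N × (1 kN / 1000 N) = 12425 kN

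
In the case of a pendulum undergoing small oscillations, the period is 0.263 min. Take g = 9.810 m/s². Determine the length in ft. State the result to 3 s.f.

Rearranging T = 2π√(L/g) for L: L = g·(T/2π)².
T = 0.263 min = 15.78 s; g = 9.810 m/s².
L = 61.88 m
61.88 m × (1 ft / 0.3048 m) = 203.0 ft

203 ft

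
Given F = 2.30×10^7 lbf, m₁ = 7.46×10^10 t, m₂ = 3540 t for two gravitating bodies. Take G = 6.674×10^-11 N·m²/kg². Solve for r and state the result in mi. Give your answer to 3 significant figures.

Solving F = G·m₁·m₂/r² for r: r = √(G·m₁m₂/F).
F = 2.30×10^7 lbf = 1.023×10^8 N; m₁ = 7.46×10^10 t = 7.460×10^13 kg; m₂ = 3540 t = 3.540×10^6 kg; G = 6.674×10^-11 N·m²/kg².
r = 13.13 m
13.13 m × (1 mi / 1609 m) = 0.008156 mi

0.00816 mi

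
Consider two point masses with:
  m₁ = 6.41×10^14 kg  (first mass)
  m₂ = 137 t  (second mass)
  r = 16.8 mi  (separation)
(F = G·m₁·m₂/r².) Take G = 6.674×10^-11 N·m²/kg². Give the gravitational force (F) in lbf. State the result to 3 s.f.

1.80 lbf

Directly: F = Gm₁m₂/r².
m₁ = 6.41×10^14 kg; m₂ = 137 t = 1.370×10^5 kg; r = 16.8 mi = 27037 m; G = 6.674×10^-11 N·m²/kg².
F = 8.018 N  (the unit combination reduces to kg·m/s² = N)
8.018 N × (1 lbf / 4.448 N) = 1.802 lbf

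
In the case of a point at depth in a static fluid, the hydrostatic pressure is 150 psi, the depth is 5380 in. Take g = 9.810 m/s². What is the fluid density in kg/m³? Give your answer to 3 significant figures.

Rearranging: ρ = P/(g·h).
P = 150 psi = 1.034×10^6 Pa; h = 5380 in = 136.7 m; g = 9.810 m/s².
ρ = 771.5 kg/m³

771 kg/m³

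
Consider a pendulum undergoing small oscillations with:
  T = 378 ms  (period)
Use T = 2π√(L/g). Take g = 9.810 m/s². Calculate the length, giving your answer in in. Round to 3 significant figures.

Solving T = 2π√(L/g) for L: L = g·(T/2π)².
T = 378 ms = 0.3780 s; g = 9.810 m/s².
L = 0.03551 m
0.03551 m × (1 in / 0.02540 m) = 1.398 in

1.40 in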